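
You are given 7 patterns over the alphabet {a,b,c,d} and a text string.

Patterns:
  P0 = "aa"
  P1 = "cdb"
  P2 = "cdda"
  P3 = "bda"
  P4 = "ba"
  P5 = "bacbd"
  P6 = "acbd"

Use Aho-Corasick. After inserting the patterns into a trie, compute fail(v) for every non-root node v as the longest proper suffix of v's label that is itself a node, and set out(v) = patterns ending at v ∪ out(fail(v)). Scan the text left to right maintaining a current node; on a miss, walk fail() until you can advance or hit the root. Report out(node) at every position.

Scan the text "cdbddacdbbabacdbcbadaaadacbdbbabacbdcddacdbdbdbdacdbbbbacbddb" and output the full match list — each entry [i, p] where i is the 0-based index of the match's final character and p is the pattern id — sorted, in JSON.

Build:
Trie (insert patterns):
  0='ε' goto a→1 b→8 c→3
  1='a' goto a→2 c→15
  2='aa' goto ·  [P0 ends]
  3='c' goto d→4
  4='cd' goto b→5 d→6
  5='cdb' goto ·  [P1 ends]
  6='cdd' goto a→7
  7='cdda' goto ·  [P2 ends]
  8='b' goto a→11 d→9
  9='bd' goto a→10
  10='bda' goto ·  [P3 ends]
  11='ba' goto c→12  [P4 ends]
  12='bac' goto b→13
  13='bacb' goto d→14
  14='bacbd' goto ·  [P5 ends]
  15='ac' goto b→16
  16='acb' goto d→17
  17='acbd' goto ·  [P6 ends]

Failure links (BFS by depth):
  n1('a'): parent n0 fail=0; on 'a' 0 → fail=0;  out ∅∪∅=∅
  n3('c'): parent n0 fail=0; on 'c' 0 → fail=0;  out ∅∪∅=∅
  n8('b'): parent n0 fail=0; on 'b' 0 → fail=0;  out ∅∪∅=∅
  n2('aa'): parent n1 fail=0; on 'a' 0 → fail=1;  out {0}∪∅={0}
  n4('cd'): parent n3 fail=0; on 'd' 0 → fail=0;  out ∅∪∅=∅
  n9('bd'): parent n8 fail=0; on 'd' 0 → fail=0;  out ∅∪∅=∅
  n11('ba'): parent n8 fail=0; on 'a' 0 → fail=1;  out {4}∪∅={4}
  n15('ac'): parent n1 fail=0; on 'c' 0 → fail=3;  out ∅∪∅=∅
  n5('cdb'): parent n4 fail=0; on 'b' 0 → fail=8;  out {1}∪∅={1}
  n6('cdd'): parent n4 fail=0; on 'd' 0 → fail=0;  out ∅∪∅=∅
  n10('bda'): parent n9 fail=0; on 'a' 0 → fail=1;  out {3}∪∅={3}
  n12('bac'): parent n11 fail=1; on 'c' 1 → fail=15;  out ∅∪∅=∅
  n16('acb'): parent n15 fail=3; on 'b' 3→0 → fail=8;  out ∅∪∅=∅
  n7('cdda'): parent n6 fail=0; on 'a' 0 → fail=1;  out {2}∪∅={2}
  n13('bacb'): parent n12 fail=15; on 'b' 15 → fail=16;  out ∅∪∅=∅
  n17('acbd'): parent n16 fail=8; on 'd' 8 → fail=9;  out {6}∪∅={6}
  n14('bacbd'): parent n13 fail=16; on 'd' 16 → fail=17;  out {5}∪{6}={5,6}

Scan:
pos 0 'c': at 3
pos 1 'd': at 4
pos 2 'b': at 5  ** P1@[0:2]
pos 3 'd': at 9 (fail-walked)
pos 4 'd': at 0 (fail-walked)
pos 5 'a': at 1
pos 6 'c': at 15
pos 7 'd': at 4 (fail-walked)
pos 8 'b': at 5  ** P1@[6:8]
pos 9 'b': at 8 (fail-walked)
pos 10 'a': at 11  ** P4@[9:10]
pos 11 'b': at 8 (fail-walked)
pos 12 'a': at 11  ** P4@[11:12]
pos 13 'c': at 12
pos 14 'd': at 4 (fail-walked)
pos 15 'b': at 5  ** P1@[13:15]
pos 16 'c': at 3 (fail-walked)
pos 17 'b': at 8 (fail-walked)
pos 18 'a': at 11  ** P4@[17:18]
pos 19 'd': at 0 (fail-walked)
pos 20 'a': at 1
pos 21 'a': at 2  ** P0@[20:21]
pos 22 'a': at 2 (fail-walked)  ** P0@[21:22]
pos 23 'd': at 0 (fail-walked)
pos 24 'a': at 1
pos 25 'c': at 15
pos 26 'b': at 16
pos 27 'd': at 17  ** P6@[24:27]
pos 28 'b': at 8 (fail-walked)
pos 29 'b': at 8 (fail-walked)
pos 30 'a': at 11  ** P4@[29:30]
pos 31 'b': at 8 (fail-walked)
pos 32 'a': at 11  ** P4@[31:32]
pos 33 'c': at 12
pos 34 'b': at 13
pos 35 'd': at 14  ** P5@[31:35],P6@[32:35]
pos 36 'c': at 3 (fail-walked)
pos 37 'd': at 4
pos 38 'd': at 6
pos 39 'a': at 7  ** P2@[36:39]
pos 40 'c': at 15 (fail-walked)
pos 41 'd': at 4 (fail-walked)
pos 42 'b': at 5  ** P1@[40:42]
pos 43 'd': at 9 (fail-walked)
pos 44 'b': at 8 (fail-walked)
pos 45 'd': at 9
pos 46 'b': at 8 (fail-walked)
pos 47 'd': at 9
pos 48 'a': at 10  ** P3@[46:48]
pos 49 'c': at 15 (fail-walked)
pos 50 'd': at 4 (fail-walked)
pos 51 'b': at 5  ** P1@[49:51]
pos 52 'b': at 8 (fail-walked)
pos 53 'b': at 8 (fail-walked)
pos 54 'b': at 8 (fail-walked)
pos 55 'a': at 11  ** P4@[54:55]
pos 56 'c': at 12
pos 57 'b': at 13
pos 58 'd': at 14  ** P5@[54:58],P6@[55:58]
pos 59 'd': at 0 (fail-walked)
pos 60 'b': at 8

Matches: [[2,1],[8,1],[10,4],[12,4],[15,1],[18,4],[21,0],[22,0],[27,6],[30,4],[32,4],[35,5],[35,6],[39,2],[42,1],[48,3],[51,1],[55,4],[58,5],[58,6]]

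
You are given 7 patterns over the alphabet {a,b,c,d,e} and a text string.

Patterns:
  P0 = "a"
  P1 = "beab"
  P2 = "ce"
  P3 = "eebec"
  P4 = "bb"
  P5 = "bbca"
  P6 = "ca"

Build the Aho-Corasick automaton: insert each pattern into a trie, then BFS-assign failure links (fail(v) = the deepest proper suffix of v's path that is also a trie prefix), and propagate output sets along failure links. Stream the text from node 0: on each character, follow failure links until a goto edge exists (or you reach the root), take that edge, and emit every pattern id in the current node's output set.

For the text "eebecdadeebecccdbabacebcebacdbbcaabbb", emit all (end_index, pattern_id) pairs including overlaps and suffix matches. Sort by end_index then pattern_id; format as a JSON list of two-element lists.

Build:
Trie (insert patterns):
  0='ε' goto a→1 b→2 c→6 e→8
  1='a' goto ·  ←P0
  2='b' goto b→13 e→3
  3='be' goto a→4
  4='bea' goto b→5
  5='beab' goto ·  ←P1
  6='c' goto a→16 e→7
  7='ce' goto ·  ←P2
  8='e' goto e→9
  9='ee' goto b→10
  10='eeb' goto e→11
  11='eebe' goto c→12
  12='eebec' goto ·  ←P3
  13='bb' goto c→14  ←P4
  14='bbc' goto a→15
  15='bbca' goto ·  ←P5
  16='ca' goto ·  ←P6

Failure links (BFS by depth):
  n1('a'): parent n0 fail=0; on 'a' 0 → fail=0;  out {0}∪∅={0}
  n2('b'): parent n0 fail=0; on 'b' 0 → fail=0;  out ∅∪∅=∅
  n6('c'): parent n0 fail=0; on 'c' 0 → fail=0;  out ∅∪∅=∅
  n8('e'): parent n0 fail=0; on 'e' 0 → fail=0;  out ∅∪∅=∅
  n3('be'): parent n2 fail=0; on 'e' 0 → fail=8;  out ∅∪∅=∅
  n7('ce'): parent n6 fail=0; on 'e' 0 → fail=8;  out {2}∪∅={2}
  n9('ee'): parent n8 fail=0; on 'e' 0 → fail=8;  out ∅∪∅=∅
  n13('bb'): parent n2 fail=0; on 'b' 0 → fail=2;  out {4}∪∅={4}
  n16('ca'): parent n6 fail=0; on 'a' 0 → fail=1;  out {6}∪{0}={0,6}
  n4('bea'): parent n3 fail=8; on 'a' 8→0 → fail=1;  out ∅∪{0}={0}
  n10('eeb'): parent n9 fail=8; on 'b' 8→0 → fail=2;  out ∅∪∅=∅
  n14('bbc'): parent n13 fail=2; on 'c' 2→0 → fail=6;  out ∅∪∅=∅
  n5('beab'): parent n4 fail=1; on 'b' 1→0 → fail=2;  out {1}∪∅={1}
  n11('eebe'): parent n10 fail=2; on 'e' 2 → fail=3;  out ∅∪∅=∅
  n15('bbca'): parent n14 fail=6; on 'a' 6 → fail=16;  out {5}∪{0,6}={0,5,6}
  n12('eebec'): parent n11 fail=3; on 'c' 3→8→0 → fail=6;  out {3}∪∅={3}

Scan:
i=0 'e': node 0→8
i=1 'e': node 8→9
i=2 'b': node 9→10
i=3 'e': node 10→11
i=4 'c': node 11→12  emit P3@[0:4]
i=5 'd': node 12→0 (via fail)
i=6 'a': node 0→1  emit P0@[6:6]
i=7 'd': node 1→0 (via fail)
i=8 'e': node 0→8
i=9 'e': node 8→9
i=10 'b': node 9→10
i=11 'e': node 10→11
i=12 'c': node 11→12  emit P3@[8:12]
i=13 'c': node 12→6 (via fail)
i=14 'c': node 6→6 (via fail)
i=15 'd': node 6→0 (via fail)
i=16 'b': node 0→2
i=17 'a': node 2→1 (via fail)  emit P0@[17:17]
i=18 'b': node 1→2 (via fail)
i=19 'a': node 2→1 (via fail)  emit P0@[19:19]
i=20 'c': node 1→6 (via fail)
i=21 'e': node 6→7  emit P2@[20:21]
i=22 'b': node 7→2 (via fail)
i=23 'c': node 2→6 (via fail)
i=24 'e': node 6→7  emit P2@[23:24]
i=25 'b': node 7→2 (via fail)
i=26 'a': node 2→1 (via fail)  emit P0@[26:26]
i=27 'c': node 1→6 (via fail)
i=28 'd': node 6→0 (via fail)
i=29 'b': node 0→2
i=30 'b': node 2→13  emit P4@[29:30]
i=31 'c': node 13→14
i=32 'a': node 14→15  emit P0@[32:32],P5@[29:32],P6@[31:32]
i=33 'a': node 15→1 (via fail)  emit P0@[33:33]
i=34 'b': node 1→2 (via fail)
i=35 'b': node 2→13  emit P4@[34:35]
i=36 'b': node 13→13 (via fail)  emit P4@[35:36]

Result: [[4,3],[6,0],[12,3],[17,0],[19,0],[21,2],[24,2],[26,0],[30,4],[32,0],[32,5],[32,6],[33,0],[35,4],[36,4]]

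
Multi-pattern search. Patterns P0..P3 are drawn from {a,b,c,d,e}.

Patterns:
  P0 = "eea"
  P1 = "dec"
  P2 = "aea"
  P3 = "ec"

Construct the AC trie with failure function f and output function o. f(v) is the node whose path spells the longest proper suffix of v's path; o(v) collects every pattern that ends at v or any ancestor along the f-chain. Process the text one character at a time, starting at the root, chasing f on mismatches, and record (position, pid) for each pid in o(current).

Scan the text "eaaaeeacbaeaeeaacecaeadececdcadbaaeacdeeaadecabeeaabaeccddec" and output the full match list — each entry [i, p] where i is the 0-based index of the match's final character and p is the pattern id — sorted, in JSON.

Construct AC machine:
Trie nodes:
  0='ε' goto a→7 d→4 e→1
  1='e' goto c→10 e→2
  2='ee' goto a→3
  3='eea' goto ·  [P0 ends]
  4='d' goto e→5
  5='de' goto c→6
  6='dec' goto ·  [P1 ends]
  7='a' goto e→8
  8='ae' goto a→9
  9='aea' goto ·  [P2 ends]
  10='ec' goto ·  [P3 ends]

Failure links (BFS by depth):
  fail(1) 'e': from fail(0)=0 chase 'e': 0 ⇒ 0;  out=∅∪out(0)=∅
  fail(4) 'd': from fail(0)=0 chase 'd': 0 ⇒ 0;  out=∅∪out(0)=∅
  fail(7) 'a': from fail(0)=0 chase 'a': 0 ⇒ 0;  out=∅∪out(0)=∅
  fail(2) 'ee': from fail(1)=0 chase 'e': 0 ⇒ 1;  out=∅∪out(1)=∅
  fail(5) 'de': from fail(4)=0 chase 'e': 0 ⇒ 1;  out=∅∪out(1)=∅
  fail(8) 'ae': from fail(7)=0 chase 'e': 0 ⇒ 1;  out=∅∪out(1)=∅
  fail(10) 'ec': from fail(1)=0 chase 'c': 0 ⇒ 0;  out={3}∪out(0)={3}
  fail(3) 'eea': from fail(2)=1 chase 'a': 1→0 ⇒ 7;  out={0}∪out(7)={0}
  fail(6) 'dec': from fail(5)=1 chase 'c': 1 ⇒ 10;  out={1}∪out(10)={1,3}
  fail(9) 'aea': from fail(8)=1 chase 'a': 1→0 ⇒ 7;  out={2}∪out(7)={2}

Run:
i=0 'e': node 0→1
i=1 'a': node 1→7 ·f
i=2 'a': node 7→7 ·f
i=3 'a': node 7→7 ·f
i=4 'e': node 7→8
i=5 'e': node 8→2 ·f
i=6 'a': node 2→3  emit P0@[4:6]
i=7 'c': node 3→0 ·f
i=8 'b': node 0→0
i=9 'a': node 0→7
i=10 'e': node 7→8
i=11 'a': node 8→9  emit P2@[9:11]
i=12 'e': node 9→8 ·f
i=13 'e': node 8→2 ·f
i=14 'a': node 2→3  emit P0@[12:14]
i=15 'a': node 3→7 ·f
i=16 'c': node 7→0 ·f
i=17 'e': node 0→1
i=18 'c': node 1→10  emit P3@[17:18]
i=19 'a': node 10→7 ·f
i=20 'e': node 7→8
i=21 'a': node 8→9  emit P2@[19:21]
i=22 'd': node 9→4 ·f
i=23 'e': node 4→5
i=24 'c': node 5→6  emit P1@[22:24],P3@[23:24]
i=25 'e': node 6→1 ·f
i=26 'c': node 1→10  emit P3@[25:26]
i=27 'd': node 10→4 ·f
i=28 'c': node 4→0 ·f
i=29 'a': node 0→7
i=30 'd': node 7→4 ·f
i=31 'b': node 4→0 ·f
i=32 'a': node 0→7
i=33 'a': node 7→7 ·f
i=34 'e': node 7→8
i=35 'a': node 8→9  emit P2@[33:35]
i=36 'c': node 9→0 ·f
i=37 'd': node 0→4
i=38 'e': node 4→5
i=39 'e': node 5→2 ·f
i=40 'a': node 2→3  emit P0@[38:40]
i=41 'a': node 3→7 ·f
i=42 'd': node 7→4 ·f
i=43 'e': node 4→5
i=44 'c': node 5→6  emit P1@[42:44],P3@[43:44]
i=45 'a': node 6→7 ·f
i=46 'b': node 7→0 ·f
i=47 'e': node 0→1
i=48 'e': node 1→2
i=49 'a': node 2→3  emit P0@[47:49]
i=50 'a': node 3→7 ·f
i=51 'b': node 7→0 ·f
i=52 'a': node 0→7
i=53 'e': node 7→8
i=54 'c': node 8→10 ·f  emit P3@[53:54]
i=55 'c': node 10→0 ·f
i=56 'd': node 0→4
i=57 'd': node 4→4 ·f
i=58 'e': node 4→5
i=59 'c': node 5→6  emit P1@[57:59],P3@[58:59]

Matches: [[6,0],[11,2],[14,0],[18,3],[21,2],[24,1],[24,3],[26,3],[35,2],[40,0],[44,1],[44,3],[49,0],[54,3],[59,1],[59,3]]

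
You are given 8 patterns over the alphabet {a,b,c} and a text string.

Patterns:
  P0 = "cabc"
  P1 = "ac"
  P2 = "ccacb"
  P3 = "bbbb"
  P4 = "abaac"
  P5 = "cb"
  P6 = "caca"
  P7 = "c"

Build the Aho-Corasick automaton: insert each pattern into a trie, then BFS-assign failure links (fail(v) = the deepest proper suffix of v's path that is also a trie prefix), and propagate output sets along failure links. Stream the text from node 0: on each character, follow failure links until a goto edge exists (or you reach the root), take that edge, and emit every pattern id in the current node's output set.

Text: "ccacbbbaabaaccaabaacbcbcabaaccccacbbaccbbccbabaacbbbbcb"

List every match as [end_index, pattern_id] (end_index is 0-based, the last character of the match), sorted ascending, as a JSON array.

Build:
Trie (insert patterns):
  n0 'ε': a→5 b→11 c→1
  n1 'c': a→2 b→19 c→7  [P7 ends]
  n2 'ca': b→3 c→20
  n3 'cab': c→4
  n4 'cabc': ·  [P0 ends]
  n5 'a': b→15 c→6
  n6 'ac': ·  [P1 ends]
  n7 'cc': a→8
  n8 'cca': c→9
  n9 'ccac': b→10
  n10 'ccacb': ·  [P2 ends]
  n11 'b': b→12
  n12 'bb': b→13
  n13 'bbb': b→14
  n14 'bbbb': ·  [P3 ends]
  n15 'ab': a→16
  n16 'aba': a→17
  n17 'abaa': c→18
  n18 'abaac': ·  [P4 ends]
  n19 'cb': ·  [P5 ends]
  n20 'cac': a→21
  n21 'caca': ·  [P6 ends]

Failure links (BFS by depth):
  fail(1) 'c': from fail(0)=0 chase 'c': 0 ⇒ 0;  out={7}∪out(0)={7}
  fail(5) 'a': from fail(0)=0 chase 'a': 0 ⇒ 0;  out=∅∪out(0)=∅
  fail(11) 'b': from fail(0)=0 chase 'b': 0 ⇒ 0;  out=∅∪out(0)=∅
  fail(2) 'ca': from fail(1)=0 chase 'a': 0 ⇒ 5;  out=∅∪out(5)=∅
  fail(6) 'ac': from fail(5)=0 chase 'c': 0 ⇒ 1;  out={1}∪out(1)={1,7}
  fail(7) 'cc': from fail(1)=0 chase 'c': 0 ⇒ 1;  out=∅∪out(1)={7}
  fail(12) 'bb': from fail(11)=0 chase 'b': 0 ⇒ 11;  out=∅∪out(11)=∅
  fail(15) 'ab': from fail(5)=0 chase 'b': 0 ⇒ 11;  out=∅∪out(11)=∅
  fail(19) 'cb': from fail(1)=0 chase 'b': 0 ⇒ 11;  out={5}∪out(11)={5}
  fail(3) 'cab': from fail(2)=5 chase 'b': 5 ⇒ 15;  out=∅∪out(15)=∅
  fail(8) 'cca': from fail(7)=1 chase 'a': 1 ⇒ 2;  out=∅∪out(2)=∅
  fail(13) 'bbb': from fail(12)=11 chase 'b': 11 ⇒ 12;  out=∅∪out(12)=∅
  fail(16) 'aba': from fail(15)=11 chase 'a': 11→0 ⇒ 5;  out=∅∪out(5)=∅
  fail(20) 'cac': from fail(2)=5 chase 'c': 5 ⇒ 6;  out=∅∪out(6)={1,7}
  fail(4) 'cabc': from fail(3)=15 chase 'c': 15→11→0 ⇒ 1;  out={0}∪out(1)={0,7}
  fail(9) 'ccac': from fail(8)=2 chase 'c': 2 ⇒ 20;  out=∅∪out(20)={1,7}
  fail(14) 'bbbb': from fail(13)=12 chase 'b': 12 ⇒ 13;  out={3}∪out(13)={3}
  fail(17) 'abaa': from fail(16)=5 chase 'a': 5→0 ⇒ 5;  out=∅∪out(5)=∅
  fail(21) 'caca': from fail(20)=6 chase 'a': 6→1 ⇒ 2;  out={6}∪out(2)={6}
  fail(10) 'ccacb': from fail(9)=20 chase 'b': 20→6→1 ⇒ 19;  out={2}∪out(19)={2,5}
  fail(18) 'abaac': from fail(17)=5 chase 'c': 5 ⇒ 6;  out={4}∪out(6)={1,4,7}

Text stream:
[0] read 'c'  n0⇒n1  emit P7@[0:0]
[1] read 'c'  n1⇒n7  emit P7@[1:1]
[2] read 'a'  n7⇒n8
[3] read 'c'  n8⇒n9  emit P1@[2:3],P7@[3:3]
[4] read 'b'  n9⇒n10  emit P2@[0:4],P5@[3:4]
[5] read 'b'  n10⇒n12 ·f
[6] read 'b'  n12⇒n13
[7] read 'a'  n13⇒n5 ·f
[8] read 'a'  n5⇒n5 ·f
[9] read 'b'  n5⇒n15
[10] read 'a'  n15⇒n16
[11] read 'a'  n16⇒n17
[12] read 'c'  n17⇒n18  emit P1@[11:12],P4@[8:12],P7@[12:12]
[13] read 'c'  n18⇒n7 ·f  emit P7@[13:13]
[14] read 'a'  n7⇒n8
[15] read 'a'  n8⇒n5 ·f
[16] read 'b'  n5⇒n15
[17] read 'a'  n15⇒n16
[18] read 'a'  n16⇒n17
[19] read 'c'  n17⇒n18  emit P1@[18:19],P4@[15:19],P7@[19:19]
[20] read 'b'  n18⇒n19 ·f  emit P5@[19:20]
[21] read 'c'  n19⇒n1 ·f  emit P7@[21:21]
[22] read 'b'  n1⇒n19  emit P5@[21:22]
[23] read 'c'  n19⇒n1 ·f  emit P7@[23:23]
[24] read 'a'  n1⇒n2
[25] read 'b'  n2⇒n3
[26] read 'a'  n3⇒n16 ·f
[27] read 'a'  n16⇒n17
[28] read 'c'  n17⇒n18  emit P1@[27:28],P4@[24:28],P7@[28:28]
[29] read 'c'  n18⇒n7 ·f  emit P7@[29:29]
[30] read 'c'  n7⇒n7 ·f  emit P7@[30:30]
[31] read 'c'  n7⇒n7 ·f  emit P7@[31:31]
[32] read 'a'  n7⇒n8
[33] read 'c'  n8⇒n9  emit P1@[32:33],P7@[33:33]
[34] read 'b'  n9⇒n10  emit P2@[30:34],P5@[33:34]
[35] read 'b'  n10⇒n12 ·f
[36] read 'a'  n12⇒n5 ·f
[37] read 'c'  n5⇒n6  emit P1@[36:37],P7@[37:37]
[38] read 'c'  n6⇒n7 ·f  emit P7@[38:38]
[39] read 'b'  n7⇒n19 ·f  emit P5@[38:39]
[40] read 'b'  n19⇒n12 ·f
[41] read 'c'  n12⇒n1 ·f  emit P7@[41:41]
[42] read 'c'  n1⇒n7  emit P7@[42:42]
[43] read 'b'  n7⇒n19 ·f  emit P5@[42:43]
[44] read 'a'  n19⇒n5 ·f
[45] read 'b'  n5⇒n15
[46] read 'a'  n15⇒n16
[47] read 'a'  n16⇒n17
[48] read 'c'  n17⇒n18  emit P1@[47:48],P4@[44:48],P7@[48:48]
[49] read 'b'  n18⇒n19 ·f  emit P5@[48:49]
[50] read 'b'  n19⇒n12 ·f
[51] read 'b'  n12⇒n13
[52] read 'b'  n13⇒n14  emit P3@[49:52]
[53] read 'c'  n14⇒n1 ·f  emit P7@[53:53]
[54] read 'b'  n1⇒n19  emit P5@[53:54]

All matches (sorted): [[0,7],[1,7],[3,1],[3,7],[4,2],[4,5],[12,1],[12,4],[12,7],[13,7],[19,1],[19,4],[19,7],[20,5],[21,7],[22,5],[23,7],[28,1],[28,4],[28,7],[29,7],[30,7],[31,7],[33,1],[33,7],[34,2],[34,5],[37,1],[37,7],[38,7],[39,5],[41,7],[42,7],[43,5],[48,1],[48,4],[48,7],[49,5],[52,3],[53,7],[54,5]]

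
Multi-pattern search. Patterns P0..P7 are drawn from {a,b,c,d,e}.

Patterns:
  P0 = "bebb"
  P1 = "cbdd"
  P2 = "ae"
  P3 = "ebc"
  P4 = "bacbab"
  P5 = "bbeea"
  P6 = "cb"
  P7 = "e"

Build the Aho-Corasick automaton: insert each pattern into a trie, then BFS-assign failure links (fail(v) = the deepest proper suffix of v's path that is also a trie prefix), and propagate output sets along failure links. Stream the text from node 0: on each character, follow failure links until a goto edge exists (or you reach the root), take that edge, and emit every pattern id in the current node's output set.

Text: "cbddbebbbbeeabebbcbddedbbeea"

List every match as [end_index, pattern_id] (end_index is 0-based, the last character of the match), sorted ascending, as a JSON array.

Build:
Trie nodes:
  0='ε' goto a→9 b→1 c→5 e→11
  1='b' goto a→14 b→19 e→2
  2='be' goto b→3
  3='beb' goto b→4
  4='bebb' goto ·  ←P0
  5='c' goto b→6
  6='cb' goto d→7  ←P6
  7='cbd' goto d→8
  8='cbdd' goto ·  ←P1
  9='a' goto e→10
  10='ae' goto ·  ←P2
  11='e' goto b→12  ←P7
  12='eb' goto c→13
  13='ebc' goto ·  ←P3
  14='ba' goto c→15
  15='bac' goto b→16
  16='bacb' goto a→17
  17='bacba' goto b→18
  18='bacbab' goto ·  ←P4
  19='bb' goto e→20
  20='bbe' goto e→21
  21='bbee' goto a→22
  22='bbeea' goto ·  ←P5

Failure links (BFS by depth):
  n1('b'): parent n0 fail=0; on 'b' 0 → fail=0;  out ∅∪∅=∅
  n5('c'): parent n0 fail=0; on 'c' 0 → fail=0;  out ∅∪∅=∅
  n9('a'): parent n0 fail=0; on 'a' 0 → fail=0;  out ∅∪∅=∅
  n11('e'): parent n0 fail=0; on 'e' 0 → fail=0;  out {7}∪∅={7}
  n2('be'): parent n1 fail=0; on 'e' 0 → fail=11;  out ∅∪{7}={7}
  n6('cb'): parent n5 fail=0; on 'b' 0 → fail=1;  out {6}∪∅={6}
  n10('ae'): parent n9 fail=0; on 'e' 0 → fail=11;  out {2}∪{7}={2,7}
  n12('eb'): parent n11 fail=0; on 'b' 0 → fail=1;  out ∅∪∅=∅
  n14('ba'): parent n1 fail=0; on 'a' 0 → fail=9;  out ∅∪∅=∅
  n19('bb'): parent n1 fail=0; on 'b' 0 → fail=1;  out ∅∪∅=∅
  n3('beb'): parent n2 fail=11; on 'b' 11 → fail=12;  out ∅∪∅=∅
  n7('cbd'): parent n6 fail=1; on 'd' 1→0 → fail=0;  out ∅∪∅=∅
  n13('ebc'): parent n12 fail=1; on 'c' 1→0 → fail=5;  out {3}∪∅={3}
  n15('bac'): parent n14 fail=9; on 'c' 9→0 → fail=5;  out ∅∪∅=∅
  n20('bbe'): parent n19 fail=1; on 'e' 1 → fail=2;  out ∅∪{7}={7}
  n4('bebb'): parent n3 fail=12; on 'b' 12→1 → fail=19;  out {0}∪∅={0}
  n8('cbdd'): parent n7 fail=0; on 'd' 0 → fail=0;  out {1}∪∅={1}
  n16('bacb'): parent n15 fail=5; on 'b' 5 → fail=6;  out ∅∪{6}={6}
  n21('bbee'): parent n20 fail=2; on 'e' 2→11→0 → fail=11;  out ∅∪{7}={7}
  n17('bacba'): parent n16 fail=6; on 'a' 6→1 → fail=14;  out ∅∪∅=∅
  n22('bbeea'): parent n21 fail=11; on 'a' 11→0 → fail=9;  out {5}∪∅={5}
  n18('bacbab'): parent n17 fail=14; on 'b' 14→9→0 → fail=1;  out {4}∪∅={4}

Run:
pos 0 'c': at 5
pos 1 'b': at 6  emit P6@[0:1]
pos 2 'd': at 7
pos 3 'd': at 8  emit P1@[0:3]
pos 4 'b': at 1 (fail-walked)
pos 5 'e': at 2  emit P7@[5:5]
pos 6 'b': at 3
pos 7 'b': at 4  emit P0@[4:7]
pos 8 'b': at 19 (fail-walked)
pos 9 'b': at 19 (fail-walked)
pos 10 'e': at 20  emit P7@[10:10]
pos 11 'e': at 21  emit P7@[11:11]
pos 12 'a': at 22  emit P5@[8:12]
pos 13 'b': at 1 (fail-walked)
pos 14 'e': at 2  emit P7@[14:14]
pos 15 'b': at 3
pos 16 'b': at 4  emit P0@[13:16]
pos 17 'c': at 5 (fail-walked)
pos 18 'b': at 6  emit P6@[17:18]
pos 19 'd': at 7
pos 20 'd': at 8  emit P1@[17:20]
pos 21 'e': at 11 (fail-walked)  emit P7@[21:21]
pos 22 'd': at 0 (fail-walked)
pos 23 'b': at 1
pos 24 'b': at 19
pos 25 'e': at 20  emit P7@[25:25]
pos 26 'e': at 21  emit P7@[26:26]
pos 27 'a': at 22  emit P5@[23:27]

Result: [[1,6],[3,1],[5,7],[7,0],[10,7],[11,7],[12,5],[14,7],[16,0],[18,6],[20,1],[21,7],[25,7],[26,7],[27,5]]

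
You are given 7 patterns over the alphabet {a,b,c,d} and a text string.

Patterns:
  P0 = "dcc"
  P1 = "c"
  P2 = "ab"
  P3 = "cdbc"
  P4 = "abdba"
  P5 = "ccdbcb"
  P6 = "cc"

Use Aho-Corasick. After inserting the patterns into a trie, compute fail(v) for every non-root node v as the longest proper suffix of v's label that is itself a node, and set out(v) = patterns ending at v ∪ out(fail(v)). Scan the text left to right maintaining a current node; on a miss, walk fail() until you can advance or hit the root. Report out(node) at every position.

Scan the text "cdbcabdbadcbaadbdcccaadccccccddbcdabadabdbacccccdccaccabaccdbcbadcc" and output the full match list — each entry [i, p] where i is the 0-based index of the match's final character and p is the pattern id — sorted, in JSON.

Construct AC machine:
Trie (insert patterns):
  n0 'ε': a→5 c→4 d→1
  n1 'd': c→2
  n2 'dc': c→3
  n3 'dcc': ·  ←P0
  n4 'c': c→13 d→7  ←P1
  n5 'a': b→6
  n6 'ab': d→10  ←P2
  n7 'cd': b→8
  n8 'cdb': c→9
  n9 'cdbc': ·  ←P3
  n10 'abd': b→11
  n11 'abdb': a→12
  n12 'abdba': ·  ←P4
  n13 'cc': d→14  ←P6
  n14 'ccd': b→15
  n15 'ccdb': c→16
  n16 'ccdbc': b→17
  n17 'ccdbcb': ·  ←P5

Failure links (BFS by depth):
  n1('d'): parent n0 fail=0; on 'd' 0 → fail=0;  out ∅∪∅=∅
  n4('c'): parent n0 fail=0; on 'c' 0 → fail=0;  out {1}∪∅={1}
  n5('a'): parent n0 fail=0; on 'a' 0 → fail=0;  out ∅∪∅=∅
  n2('dc'): parent n1 fail=0; on 'c' 0 → fail=4;  out ∅∪{1}={1}
  n6('ab'): parent n5 fail=0; on 'b' 0 → fail=0;  out {2}∪∅={2}
  n7('cd'): parent n4 fail=0; on 'd' 0 → fail=1;  out ∅∪∅=∅
  n13('cc'): parent n4 fail=0; on 'c' 0 → fail=4;  out {6}∪{1}={1,6}
  n3('dcc'): parent n2 fail=4; on 'c' 4 → fail=13;  out {0}∪{1,6}={0,1,6}
  n8('cdb'): parent n7 fail=1; on 'b' 1→0 → fail=0;  out ∅∪∅=∅
  n10('abd'): parent n6 fail=0; on 'd' 0 → fail=1;  out ∅∪∅=∅
  n14('ccd'): parent n13 fail=4; on 'd' 4 → fail=7;  out ∅∪∅=∅
  n9('cdbc'): parent n8 fail=0; on 'c' 0 → fail=4;  out {3}∪{1}={1,3}
  n11('abdb'): parent n10 fail=1; on 'b' 1→0 → fail=0;  out ∅∪∅=∅
  n15('ccdb'): parent n14 fail=7; on 'b' 7 → fail=8;  out ∅∪∅=∅
  n12('abdba'): parent n11 fail=0; on 'a' 0 → fail=5;  out {4}∪∅={4}
  n16('ccdbc'): parent n15 fail=8; on 'c' 8 → fail=9;  out ∅∪{1,3}={1,3}
  n17('ccdbcb'): parent n16 fail=9; on 'b' 9→4→0 → fail=0;  out {5}∪∅={5}

Text stream:
i=0 'c': node 0→4  emit P1@[0:0]
i=1 'd': node 4→7
i=2 'b': node 7→8
i=3 'c': node 8→9  emit P1@[3:3],P3@[0:3]
i=4 'a': node 9→5 (fail-walked)
i=5 'b': node 5→6  emit P2@[4:5]
i=6 'd': node 6→10
i=7 'b': node 10→11
i=8 'a': node 11→12  emit P4@[4:8]
i=9 'd': node 12→1 (fail-walked)
i=10 'c': node 1→2  emit P1@[10:10]
i=11 'b': node 2→0 (fail-walked)
i=12 'a': node 0→5
i=13 'a': node 5→5 (fail-walked)
i=14 'd': node 5→1 (fail-walked)
i=15 'b': node 1→0 (fail-walked)
i=16 'd': node 0→1
i=17 'c': node 1→2  emit P1@[17:17]
i=18 'c': node 2→3  emit P0@[16:18],P1@[18:18],P6@[17:18]
i=19 'c': node 3→13 (fail-walked)  emit P1@[19:19],P6@[18:19]
i=20 'a': node 13→5 (fail-walked)
i=21 'a': node 5→5 (fail-walked)
i=22 'd': node 5→1 (fail-walked)
i=23 'c': node 1→2  emit P1@[23:23]
i=24 'c': node 2→3  emit P0@[22:24],P1@[24:24],P6@[23:24]
i=25 'c': node 3→13 (fail-walked)  emit P1@[25:25],P6@[24:25]
i=26 'c': node 13→13 (fail-walked)  emit P1@[26:26],P6@[25:26]
i=27 'c': node 13→13 (fail-walked)  emit P1@[27:27],P6@[26:27]
i=28 'c': node 13→13 (fail-walked)  emit P1@[28:28],P6@[27:28]
i=29 'd': node 13→14
i=30 'd': node 14→1 (fail-walked)
i=31 'b': node 1→0 (fail-walked)
i=32 'c': node 0→4  emit P1@[32:32]
i=33 'd': node 4→7
i=34 'a': node 7→5 (fail-walked)
i=35 'b': node 5→6  emit P2@[34:35]
i=36 'a': node 6→5 (fail-walked)
i=37 'd': node 5→1 (fail-walked)
i=38 'a': node 1→5 (fail-walked)
i=39 'b': node 5→6  emit P2@[38:39]
i=40 'd': node 6→10
i=41 'b': node 10→11
i=42 'a': node 11→12  emit P4@[38:42]
i=43 'c': node 12→4 (fail-walked)  emit P1@[43:43]
i=44 'c': node 4→13  emit P1@[44:44],P6@[43:44]
i=45 'c': node 13→13 (fail-walked)  emit P1@[45:45],P6@[44:45]
i=46 'c': node 13→13 (fail-walked)  emit P1@[46:46],P6@[45:46]
i=47 'c': node 13→13 (fail-walked)  emit P1@[47:47],P6@[46:47]
i=48 'd': node 13→14
i=49 'c': node 14→2 (fail-walked)  emit P1@[49:49]
i=50 'c': node 2→3  emit P0@[48:50],P1@[50:50],P6@[49:50]
i=51 'a': node 3→5 (fail-walked)
i=52 'c': node 5→4 (fail-walked)  emit P1@[52:52]
i=53 'c': node 4→13  emit P1@[53:53],P6@[52:53]
i=54 'a': node 13→5 (fail-walked)
i=55 'b': node 5→6  emit P2@[54:55]
i=56 'a': node 6→5 (fail-walked)
i=57 'c': node 5→4 (fail-walked)  emit P1@[57:57]
i=58 'c': node 4→13  emit P1@[58:58],P6@[57:58]
i=59 'd': node 13→14
i=60 'b': node 14→15
i=61 'c': node 15→16  emit P1@[61:61],P3@[58:61]
i=62 'b': node 16→17  emit P5@[57:62]
i=63 'a': node 17→5 (fail-walked)
i=64 'd': node 5→1 (fail-walked)
i=65 'c': node 1→2  emit P1@[65:65]
i=66 'c': node 2→3  emit P0@[64:66],P1@[66:66],P6@[65:66]

All matches (sorted): [[0,1],[3,1],[3,3],[5,2],[8,4],[10,1],[17,1],[18,0],[18,1],[18,6],[19,1],[19,6],[23,1],[24,0],[24,1],[24,6],[25,1],[25,6],[26,1],[26,6],[27,1],[27,6],[28,1],[28,6],[32,1],[35,2],[39,2],[42,4],[43,1],[44,1],[44,6],[45,1],[45,6],[46,1],[46,6],[47,1],[47,6],[49,1],[50,0],[50,1],[50,6],[52,1],[53,1],[53,6],[55,2],[57,1],[58,1],[58,6],[61,1],[61,3],[62,5],[65,1],[66,0],[66,1],[66,6]]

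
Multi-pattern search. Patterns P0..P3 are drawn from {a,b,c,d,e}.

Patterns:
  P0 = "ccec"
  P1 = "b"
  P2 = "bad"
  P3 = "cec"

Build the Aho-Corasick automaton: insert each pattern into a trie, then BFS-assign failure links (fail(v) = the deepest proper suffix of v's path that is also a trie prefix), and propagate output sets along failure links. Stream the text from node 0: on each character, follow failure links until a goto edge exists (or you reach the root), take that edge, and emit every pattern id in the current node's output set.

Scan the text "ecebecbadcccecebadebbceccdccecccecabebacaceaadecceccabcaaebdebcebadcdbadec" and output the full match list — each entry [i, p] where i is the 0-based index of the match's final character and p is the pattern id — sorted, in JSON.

Construct AC machine:
Trie nodes:
  n0 'ε': b→5 c→1
  n1 'c': c→2 e→8
  n2 'cc': e→3
  n3 'cce': c→4
  n4 'ccec': ·  ←P0
  n5 'b': a→6  ←P1
  n6 'ba': d→7
  n7 'bad': ·  ←P2
  n8 'ce': c→9
  n9 'cec': ·  ←P3

BFS fail/out derivation:
  n1('c'): parent n0 fail=0; on 'c' 0 → fail=0;  out ∅∪∅=∅
  n5('b'): parent n0 fail=0; on 'b' 0 → fail=0;  out {1}∪∅={1}
  n2('cc'): parent n1 fail=0; on 'c' 0 → fail=1;  out ∅∪∅=∅
  n6('ba'): parent n5 fail=0; on 'a' 0 → fail=0;  out ∅∪∅=∅
  n8('ce'): parent n1 fail=0; on 'e' 0 → fail=0;  out ∅∪∅=∅
  n3('cce'): parent n2 fail=1; on 'e' 1 → fail=8;  out ∅∪∅=∅
  n7('bad'): parent n6 fail=0; on 'd' 0 → fail=0;  out {2}∪∅={2}
  n9('cec'): parent n8 fail=0; on 'c' 0 → fail=1;  out {3}∪∅={3}
  n4('ccec'): parent n3 fail=8; on 'c' 8 → fail=9;  out {0}∪{3}={0,3}

Run:
pos 0 'e': at 0
pos 1 'c': at 1
pos 2 'e': at 8
pos 3 'b': at 5 (fail-walked)  emit P1@[3:3]
pos 4 'e': at 0 (fail-walked)
pos 5 'c': at 1
pos 6 'b': at 5 (fail-walked)  emit P1@[6:6]
pos 7 'a': at 6
pos 8 'd': at 7  emit P2@[6:8]
pos 9 'c': at 1 (fail-walked)
pos 10 'c': at 2
pos 11 'c': at 2 (fail-walked)
pos 12 'e': at 3
pos 13 'c': at 4  emit P0@[10:13],P3@[11:13]
pos 14 'e': at 8 (fail-walked)
pos 15 'b': at 5 (fail-walked)  emit P1@[15:15]
pos 16 'a': at 6
pos 17 'd': at 7  emit P2@[15:17]
pos 18 'e': at 0 (fail-walked)
pos 19 'b': at 5  emit P1@[19:19]
pos 20 'b': at 5 (fail-walked)  emit P1@[20:20]
pos 21 'c': at 1 (fail-walked)
pos 22 'e': at 8
pos 23 'c': at 9  emit P3@[21:23]
pos 24 'c': at 2 (fail-walked)
pos 25 'd': at 0 (fail-walked)
pos 26 'c': at 1
pos 27 'c': at 2
pos 28 'e': at 3
pos 29 'c': at 4  emit P0@[26:29],P3@[27:29]
pos 30 'c': at 2 (fail-walked)
pos 31 'c': at 2 (fail-walked)
pos 32 'e': at 3
pos 33 'c': at 4  emit P0@[30:33],P3@[31:33]
pos 34 'a': at 0 (fail-walked)
pos 35 'b': at 5  emit P1@[35:35]
pos 36 'e': at 0 (fail-walked)
pos 37 'b': at 5  emit P1@[37:37]
pos 38 'a': at 6
pos 39 'c': at 1 (fail-walked)
pos 40 'a': at 0 (fail-walked)
pos 41 'c': at 1
pos 42 'e': at 8
pos 43 'a': at 0 (fail-walked)
pos 44 'a': at 0
pos 45 'd': at 0
pos 46 'e': at 0
pos 47 'c': at 1
pos 48 'c': at 2
pos 49 'e': at 3
pos 50 'c': at 4  emit P0@[47:50],P3@[48:50]
pos 51 'c': at 2 (fail-walked)
pos 52 'a': at 0 (fail-walked)
pos 53 'b': at 5  emit P1@[53:53]
pos 54 'c': at 1 (fail-walked)
pos 55 'a': at 0 (fail-walked)
pos 56 'a': at 0
pos 57 'e': at 0
pos 58 'b': at 5  emit P1@[58:58]
pos 59 'd': at 0 (fail-walked)
pos 60 'e': at 0
pos 61 'b': at 5  emit P1@[61:61]
pos 62 'c': at 1 (fail-walked)
pos 63 'e': at 8
pos 64 'b': at 5 (fail-walked)  emit P1@[64:64]
pos 65 'a': at 6
pos 66 'd': at 7  emit P2@[64:66]
pos 67 'c': at 1 (fail-walked)
pos 68 'd': at 0 (fail-walked)
pos 69 'b': at 5  emit P1@[69:69]
pos 70 'a': at 6
pos 71 'd': at 7  emit P2@[69:71]
pos 72 'e': at 0 (fail-walked)
pos 73 'c': at 1

All matches (sorted): [[3,1],[6,1],[8,2],[13,0],[13,3],[15,1],[17,2],[19,1],[20,1],[23,3],[29,0],[29,3],[33,0],[33,3],[35,1],[37,1],[50,0],[50,3],[53,1],[58,1],[61,1],[64,1],[66,2],[69,1],[71,2]]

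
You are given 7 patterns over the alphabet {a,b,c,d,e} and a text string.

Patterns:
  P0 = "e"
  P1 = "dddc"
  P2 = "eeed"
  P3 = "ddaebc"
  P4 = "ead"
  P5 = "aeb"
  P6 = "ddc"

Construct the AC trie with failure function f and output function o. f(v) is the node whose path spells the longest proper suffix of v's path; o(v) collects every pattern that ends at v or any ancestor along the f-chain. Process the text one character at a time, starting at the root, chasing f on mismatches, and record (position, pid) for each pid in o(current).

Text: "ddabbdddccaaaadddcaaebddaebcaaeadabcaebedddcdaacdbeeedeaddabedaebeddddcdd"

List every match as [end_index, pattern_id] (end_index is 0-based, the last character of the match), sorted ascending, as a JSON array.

Build automaton:
Trie (insert patterns):
  0='ε' goto a→15 d→2 e→1
  1='e' goto a→13 e→6  [P0 ends]
  2='d' goto d→3
  3='dd' goto a→9 c→18 d→4
  4='ddd' goto c→5
  5='dddc' goto ·  [P1 ends]
  6='ee' goto e→7
  7='eee' goto d→8
  8='eeed' goto ·  [P2 ends]
  9='dda' goto e→10
  10='ddae' goto b→11
  11='ddaeb' goto c→12
  12='ddaebc' goto ·  [P3 ends]
  13='ea' goto d→14
  14='ead' goto ·  [P4 ends]
  15='a' goto e→16
  16='ae' goto b→17
  17='aeb' goto ·  [P5 ends]
  18='ddc' goto ·  [P6 ends]

BFS fail/out derivation:
  n1('e'): parent n0 fail=0; on 'e' 0 → fail=0;  out {0}∪∅={0}
  n2('d'): parent n0 fail=0; on 'd' 0 → fail=0;  out ∅∪∅=∅
  n15('a'): parent n0 fail=0; on 'a' 0 → fail=0;  out ∅∪∅=∅
  n3('dd'): parent n2 fail=0; on 'd' 0 → fail=2;  out ∅∪∅=∅
  n6('ee'): parent n1 fail=0; on 'e' 0 → fail=1;  out ∅∪{0}={0}
  n13('ea'): parent n1 fail=0; on 'a' 0 → fail=15;  out ∅∪∅=∅
  n16('ae'): parent n15 fail=0; on 'e' 0 → fail=1;  out ∅∪{0}={0}
  n4('ddd'): parent n3 fail=2; on 'd' 2 → fail=3;  out ∅∪∅=∅
  n7('eee'): parent n6 fail=1; on 'e' 1 → fail=6;  out ∅∪{0}={0}
  n9('dda'): parent n3 fail=2; on 'a' 2→0 → fail=15;  out ∅∪∅=∅
  n14('ead'): parent n13 fail=15; on 'd' 15→0 → fail=2;  out {4}∪∅={4}
  n17('aeb'): parent n16 fail=1; on 'b' 1→0 → fail=0;  out {5}∪∅={5}
  n18('ddc'): parent n3 fail=2; on 'c' 2→0 → fail=0;  out {6}∪∅={6}
  n5('dddc'): parent n4 fail=3; on 'c' 3 → fail=18;  out {1}∪{6}={1,6}
  n8('eeed'): parent n7 fail=6; on 'd' 6→1→0 → fail=2;  out {2}∪∅={2}
  n10('ddae'): parent n9 fail=15; on 'e' 15 → fail=16;  out ∅∪{0}={0}
  n11('ddaeb'): parent n10 fail=16; on 'b' 16 → fail=17;  out ∅∪{5}={5}
  n12('ddaebc'): parent n11 fail=17; on 'c' 17→0 → fail=0;  out {3}∪∅={3}

Text stream:
i=0 'd': node 0→2
i=1 'd': node 2→3
i=2 'a': node 3→9
i=3 'b': node 9→0 (fail-walked)
i=4 'b': node 0→0
i=5 'd': node 0→2
i=6 'd': node 2→3
i=7 'd': node 3→4
i=8 'c': node 4→5  emit P1@[5:8],P6@[6:8]
i=9 'c': node 5→0 (fail-walked)
i=10 'a': node 0→15
i=11 'a': node 15→15 (fail-walked)
i=12 'a': node 15→15 (fail-walked)
i=13 'a': node 15→15 (fail-walked)
i=14 'd': node 15→2 (fail-walked)
i=15 'd': node 2→3
i=16 'd': node 3→4
i=17 'c': node 4→5  emit P1@[14:17],P6@[15:17]
i=18 'a': node 5→15 (fail-walked)
i=19 'a': node 15→15 (fail-walked)
i=20 'e': node 15→16  emit P0@[20:20]
i=21 'b': node 16→17  emit P5@[19:21]
i=22 'd': node 17→2 (fail-walked)
i=23 'd': node 2→3
i=24 'a': node 3→9
i=25 'e': node 9→10  emit P0@[25:25]
i=26 'b': node 10→11  emit P5@[24:26]
i=27 'c': node 11→12  emit P3@[22:27]
i=28 'a': node 12→15 (fail-walked)
i=29 'a': node 15→15 (fail-walked)
i=30 'e': node 15→16  emit P0@[30:30]
i=31 'a': node 16→13 (fail-walked)
i=32 'd': node 13→14  emit P4@[30:32]
i=33 'a': node 14→15 (fail-walked)
i=34 'b': node 15→0 (fail-walked)
i=35 'c': node 0→0
i=36 'a': node 0→15
i=37 'e': node 15→16  emit P0@[37:37]
i=38 'b': node 16→17  emit P5@[36:38]
i=39 'e': node 17→1 (fail-walked)  emit P0@[39:39]
i=40 'd': node 1→2 (fail-walked)
i=41 'd': node 2→3
i=42 'd': node 3→4
i=43 'c': node 4→5  emit P1@[40:43],P6@[41:43]
i=44 'd': node 5→2 (fail-walked)
i=45 'a': node 2→15 (fail-walked)
i=46 'a': node 15→15 (fail-walked)
i=47 'c': node 15→0 (fail-walked)
i=48 'd': node 0→2
i=49 'b': node 2→0 (fail-walked)
i=50 'e': node 0→1  emit P0@[50:50]
i=51 'e': node 1→6  emit P0@[51:51]
i=52 'e': node 6→7  emit P0@[52:52]
i=53 'd': node 7→8  emit P2@[50:53]
i=54 'e': node 8→1 (fail-walked)  emit P0@[54:54]
i=55 'a': node 1→13
i=56 'd': node 13→14  emit P4@[54:56]
i=57 'd': node 14→3 (fail-walked)
i=58 'a': node 3→9
i=59 'b': node 9→0 (fail-walked)
i=60 'e': node 0→1  emit P0@[60:60]
i=61 'd': node 1→2 (fail-walked)
i=62 'a': node 2→15 (fail-walked)
i=63 'e': node 15→16  emit P0@[63:63]
i=64 'b': node 16→17  emit P5@[62:64]
i=65 'e': node 17→1 (fail-walked)  emit P0@[65:65]
i=66 'd': node 1→2 (fail-walked)
i=67 'd': node 2→3
i=68 'd': node 3→4
i=69 'd': node 4→4 (fail-walked)
i=70 'c': node 4→5  emit P1@[67:70],P6@[68:70]
i=71 'd': node 5→2 (fail-walked)
i=72 'd': node 2→3

Result: [[8,1],[8,6],[17,1],[17,6],[20,0],[21,5],[25,0],[26,5],[27,3],[30,0],[32,4],[37,0],[38,5],[39,0],[43,1],[43,6],[50,0],[51,0],[52,0],[53,2],[54,0],[56,4],[60,0],[63,0],[64,5],[65,0],[70,1],[70,6]]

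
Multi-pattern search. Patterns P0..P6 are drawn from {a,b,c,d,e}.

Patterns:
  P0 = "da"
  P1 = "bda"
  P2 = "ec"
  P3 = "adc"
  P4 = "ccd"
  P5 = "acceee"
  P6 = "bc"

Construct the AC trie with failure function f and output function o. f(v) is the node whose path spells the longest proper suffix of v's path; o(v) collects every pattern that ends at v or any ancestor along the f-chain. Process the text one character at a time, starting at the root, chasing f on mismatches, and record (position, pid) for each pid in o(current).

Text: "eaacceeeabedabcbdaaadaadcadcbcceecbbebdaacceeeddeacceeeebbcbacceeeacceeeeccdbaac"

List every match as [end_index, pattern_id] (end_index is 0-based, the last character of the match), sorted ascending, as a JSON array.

Build:
Trie nodes:
  n0 'ε': a→8 b→3 c→11 d→1 e→6
  n1 'd': a→2
  n2 'da': ·  ←P0
  n3 'b': c→19 d→4
  n4 'bd': a→5
  n5 'bda': ·  ←P1
  n6 'e': c→7
  n7 'ec': ·  ←P2
  n8 'a': c→14 d→9
  n9 'ad': c→10
  n10 'adc': ·  ←P3
  n11 'c': c→12
  n12 'cc': d→13
  n13 'ccd': ·  ←P4
  n14 'ac': c→15
  n15 'acc': e→16
  n16 'acce': e→17
  n17 'accee': e→18
  n18 'acceee': ·  ←P5
  n19 'bc': ·  ←P6

BFS fail/out derivation:
  n1('d'): parent n0 fail=0; on 'd' 0 → fail=0;  out ∅∪∅=∅
  n3('b'): parent n0 fail=0; on 'b' 0 → fail=0;  out ∅∪∅=∅
  n6('e'): parent n0 fail=0; on 'e' 0 → fail=0;  out ∅∪∅=∅
  n8('a'): parent n0 fail=0; on 'a' 0 → fail=0;  out ∅∪∅=∅
  n11('c'): parent n0 fail=0; on 'c' 0 → fail=0;  out ∅∪∅=∅
  n2('da'): parent n1 fail=0; on 'a' 0 → fail=8;  out {0}∪∅={0}
  n4('bd'): parent n3 fail=0; on 'd' 0 → fail=1;  out ∅∪∅=∅
  n7('ec'): parent n6 fail=0; on 'c' 0 → fail=11;  out {2}∪∅={2}
  n9('ad'): parent n8 fail=0; on 'd' 0 → fail=1;  out ∅∪∅=∅
  n12('cc'): parent n11 fail=0; on 'c' 0 → fail=11;  out ∅∪∅=∅
  n14('ac'): parent n8 fail=0; on 'c' 0 → fail=11;  out ∅∪∅=∅
  n19('bc'): parent n3 fail=0; on 'c' 0 → fail=11;  out {6}∪∅={6}
  n5('bda'): parent n4 fail=1; on 'a' 1 → fail=2;  out {1}∪{0}={0,1}
  n10('adc'): parent n9 fail=1; on 'c' 1→0 → fail=11;  out {3}∪∅={3}
  n13('ccd'): parent n12 fail=11; on 'd' 11→0 → fail=1;  out {4}∪∅={4}
  n15('acc'): parent n14 fail=11; on 'c' 11 → fail=12;  out ∅∪∅=∅
  n16('acce'): parent n15 fail=12; on 'e' 12→11→0 → fail=6;  out ∅∪∅=∅
  n17('accee'): parent n16 fail=6; on 'e' 6→0 → fail=6;  out ∅∪∅=∅
  n18('acceee'): parent n17 fail=6; on 'e' 6→0 → fail=6;  out {5}∪∅={5}

Scan:
pos 0 'e': at 6
pos 1 'a': at 8 (fail-walked)
pos 2 'a': at 8 (fail-walked)
pos 3 'c': at 14
pos 4 'c': at 15
pos 5 'e': at 16
pos 6 'e': at 17
pos 7 'e': at 18  emit P5@[2:7]
pos 8 'a': at 8 (fail-walked)
pos 9 'b': at 3 (fail-walked)
pos 10 'e': at 6 (fail-walked)
pos 11 'd': at 1 (fail-walked)
pos 12 'a': at 2  emit P0@[11:12]
pos 13 'b': at 3 (fail-walked)
pos 14 'c': at 19  emit P6@[13:14]
pos 15 'b': at 3 (fail-walked)
pos 16 'd': at 4
pos 17 'a': at 5  emit P0@[16:17],P1@[15:17]
pos 18 'a': at 8 (fail-walked)
pos 19 'a': at 8 (fail-walked)
pos 20 'd': at 9
pos 21 'a': at 2 (fail-walked)  emit P0@[20:21]
pos 22 'a': at 8 (fail-walked)
pos 23 'd': at 9
pos 24 'c': at 10  emit P3@[22:24]
pos 25 'a': at 8 (fail-walked)
pos 26 'd': at 9
pos 27 'c': at 10  emit P3@[25:27]
pos 28 'b': at 3 (fail-walked)
pos 29 'c': at 19  emit P6@[28:29]
pos 30 'c': at 12 (fail-walked)
pos 31 'e': at 6 (fail-walked)
pos 32 'e': at 6 (fail-walked)
pos 33 'c': at 7  emit P2@[32:33]
pos 34 'b': at 3 (fail-walked)
pos 35 'b': at 3 (fail-walked)
pos 36 'e': at 6 (fail-walked)
pos 37 'b': at 3 (fail-walked)
pos 38 'd': at 4
pos 39 'a': at 5  emit P0@[38:39],P1@[37:39]
pos 40 'a': at 8 (fail-walked)
pos 41 'c': at 14
pos 42 'c': at 15
pos 43 'e': at 16
pos 44 'e': at 17
pos 45 'e': at 18  emit P5@[40:45]
pos 46 'd': at 1 (fail-walked)
pos 47 'd': at 1 (fail-walked)
pos 48 'e': at 6 (fail-walked)
pos 49 'a': at 8 (fail-walked)
pos 50 'c': at 14
pos 51 'c': at 15
pos 52 'e': at 16
pos 53 'e': at 17
pos 54 'e': at 18  emit P5@[49:54]
pos 55 'e': at 6 (fail-walked)
pos 56 'b': at 3 (fail-walked)
pos 57 'b': at 3 (fail-walked)
pos 58 'c': at 19  emit P6@[57:58]
pos 59 'b': at 3 (fail-walked)
pos 60 'a': at 8 (fail-walked)
pos 61 'c': at 14
pos 62 'c': at 15
pos 63 'e': at 16
pos 64 'e': at 17
pos 65 'e': at 18  emit P5@[60:65]
pos 66 'a': at 8 (fail-walked)
pos 67 'c': at 14
pos 68 'c': at 15
pos 69 'e': at 16
pos 70 'e': at 17
pos 71 'e': at 18  emit P5@[66:71]
pos 72 'e': at 6 (fail-walked)
pos 73 'c': at 7  emit P2@[72:73]
pos 74 'c': at 12 (fail-walked)
pos 75 'd': at 13  emit P4@[73:75]
pos 76 'b': at 3 (fail-walked)
pos 77 'a': at 8 (fail-walked)
pos 78 'a': at 8 (fail-walked)
pos 79 'c': at 14

Result: [[7,5],[12,0],[14,6],[17,0],[17,1],[21,0],[24,3],[27,3],[29,6],[33,2],[39,0],[39,1],[45,5],[54,5],[58,6],[65,5],[71,5],[73,2],[75,4]]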